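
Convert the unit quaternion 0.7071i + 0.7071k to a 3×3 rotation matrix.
[[0, 0, 1], [0, -1, 0], [1, 0, 0]]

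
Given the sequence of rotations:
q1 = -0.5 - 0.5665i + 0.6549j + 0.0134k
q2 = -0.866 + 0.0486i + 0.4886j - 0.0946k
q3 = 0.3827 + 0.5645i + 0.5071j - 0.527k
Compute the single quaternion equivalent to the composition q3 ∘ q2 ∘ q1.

q2 · q1 = 0.1418 + 0.5348i - 0.7585j + 0.3443k
q3 · q2 · q1 = 0.3185 + 0.0596i - 0.6946j - 0.6423k
0.3185 + 0.0596i - 0.6946j - 0.6423k


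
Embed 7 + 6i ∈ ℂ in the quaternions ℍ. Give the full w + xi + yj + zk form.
7 + 6i + 0j + 0k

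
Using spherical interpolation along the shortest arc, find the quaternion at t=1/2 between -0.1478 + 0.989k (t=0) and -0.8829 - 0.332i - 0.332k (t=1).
0.4749 + 0.2145i + 0.8535k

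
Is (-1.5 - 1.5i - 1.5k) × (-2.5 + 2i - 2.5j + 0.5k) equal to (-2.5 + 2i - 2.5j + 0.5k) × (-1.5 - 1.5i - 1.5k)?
No: pq = 7.5 - 3i + 1.5j + 6.75k ≠ 7.5 + 4.5i + 6j - 0.75k = qp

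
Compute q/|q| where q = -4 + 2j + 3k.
-0.7428 + 0.3714j + 0.5571k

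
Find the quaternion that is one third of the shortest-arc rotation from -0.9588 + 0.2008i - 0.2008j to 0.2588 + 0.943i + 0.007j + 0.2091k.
-0.937 - 0.2858i - 0.1734j - 0.1011k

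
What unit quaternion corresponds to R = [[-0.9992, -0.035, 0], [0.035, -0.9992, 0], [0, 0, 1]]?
0.0175 + 0.9998k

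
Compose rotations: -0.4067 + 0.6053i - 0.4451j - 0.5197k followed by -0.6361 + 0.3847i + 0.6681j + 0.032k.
0.3398 - 0.8745i + 0.2307j - 0.2581k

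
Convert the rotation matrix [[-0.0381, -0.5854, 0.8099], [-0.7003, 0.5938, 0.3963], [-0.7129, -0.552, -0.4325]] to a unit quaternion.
0.5299 - 0.4474i + 0.7184j - 0.0542k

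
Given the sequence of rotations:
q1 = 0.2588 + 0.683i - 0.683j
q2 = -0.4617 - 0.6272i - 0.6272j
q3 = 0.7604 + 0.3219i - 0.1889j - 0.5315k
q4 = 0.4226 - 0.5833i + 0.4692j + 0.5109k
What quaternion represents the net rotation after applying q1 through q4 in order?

q2 · q1 = -0.1195 - 0.4777i + 0.153j + 0.8568k
q3 · q2 · q1 = 0.5472 - 0.4822i + 0.117j + 0.674k
q4 · q3 · q2 · q1 = -0.4493 - 0.2665i + 0.453j + 0.7224k
-0.4493 - 0.2665i + 0.453j + 0.7224k


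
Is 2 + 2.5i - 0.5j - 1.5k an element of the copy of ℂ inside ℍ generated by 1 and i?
No. The quaternion 2 + 2.5i - 0.5j - 1.5k has j-coefficient y = -0.5 and k-coefficient z = -1.5, not both zero, so it does not lie in the complex subalgebra spanned by 1 and i.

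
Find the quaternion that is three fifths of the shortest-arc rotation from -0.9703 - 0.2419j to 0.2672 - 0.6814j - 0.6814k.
-0.7505 + 0.3947j + 0.53k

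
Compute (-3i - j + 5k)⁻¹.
0.0857i + 0.0286j - 0.1429k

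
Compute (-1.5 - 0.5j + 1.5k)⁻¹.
-0.3158 + 0.1053j - 0.3158k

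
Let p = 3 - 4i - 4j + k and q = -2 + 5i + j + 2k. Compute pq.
16 + 14i + 24j + 20k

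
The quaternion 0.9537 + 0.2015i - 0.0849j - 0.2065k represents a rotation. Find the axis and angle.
axis = (0.67, -0.2823, -0.6866), θ = 35°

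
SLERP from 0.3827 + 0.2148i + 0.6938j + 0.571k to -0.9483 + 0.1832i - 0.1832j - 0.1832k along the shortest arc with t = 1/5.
0.548 + 0.1397i + 0.633j + 0.5286k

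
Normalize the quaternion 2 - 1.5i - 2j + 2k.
0.5298 - 0.3974i - 0.5298j + 0.5298k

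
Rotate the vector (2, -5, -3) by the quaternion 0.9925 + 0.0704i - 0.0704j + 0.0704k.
(3.098, -4.192, -3.29)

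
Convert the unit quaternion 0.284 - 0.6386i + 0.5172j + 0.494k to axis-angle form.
axis = (-0.666, 0.5394, 0.5152), θ = 147°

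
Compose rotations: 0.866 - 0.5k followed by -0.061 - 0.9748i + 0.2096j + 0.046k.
-0.0298 - 0.949i - 0.3059j + 0.0703k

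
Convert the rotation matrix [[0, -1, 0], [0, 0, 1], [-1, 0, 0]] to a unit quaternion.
0.5 - 0.5i + 0.5j + 0.5k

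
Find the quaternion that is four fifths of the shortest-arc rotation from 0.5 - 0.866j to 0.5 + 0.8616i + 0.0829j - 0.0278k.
0.5955 + 0.7856i - 0.1662j - 0.0253k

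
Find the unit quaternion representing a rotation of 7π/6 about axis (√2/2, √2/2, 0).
-0.2588 + 0.683i + 0.683j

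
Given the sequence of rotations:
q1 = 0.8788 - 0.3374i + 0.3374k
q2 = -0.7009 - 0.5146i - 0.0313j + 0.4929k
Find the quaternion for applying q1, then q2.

q2 · q1 = -0.9559 - 0.2263i - 0.0202j + 0.1861k
-0.9559 - 0.2263i - 0.0202j + 0.1861k


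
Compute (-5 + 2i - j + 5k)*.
-5 - 2i + j - 5k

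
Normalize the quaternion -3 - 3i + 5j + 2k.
-0.4376 - 0.4376i + 0.7293j + 0.2917k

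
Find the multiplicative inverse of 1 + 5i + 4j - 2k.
0.0217 - 0.1087i - 0.087j + 0.0435k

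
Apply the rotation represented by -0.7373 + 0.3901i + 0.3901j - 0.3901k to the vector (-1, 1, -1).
(0.217, -0.759, -1.542)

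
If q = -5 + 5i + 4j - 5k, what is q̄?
-5 - 5i - 4j + 5k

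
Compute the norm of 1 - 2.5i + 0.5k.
2.739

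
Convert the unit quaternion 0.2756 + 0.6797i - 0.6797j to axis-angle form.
axis = (√2/2, -√2/2, 0), θ = 148°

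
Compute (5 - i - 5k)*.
5 + i + 5k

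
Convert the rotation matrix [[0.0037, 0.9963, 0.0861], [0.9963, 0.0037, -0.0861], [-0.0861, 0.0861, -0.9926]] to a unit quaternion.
0.061 + 0.7058i + 0.7058j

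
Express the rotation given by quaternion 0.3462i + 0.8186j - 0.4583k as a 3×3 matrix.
[[-0.7603, 0.5668, -0.3173], [0.5668, 0.3402, -0.7503], [-0.3173, -0.7503, -0.5799]]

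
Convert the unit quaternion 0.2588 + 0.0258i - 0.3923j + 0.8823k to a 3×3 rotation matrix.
[[-0.8647, -0.4769, -0.1575], [0.4364, -0.5582, -0.7056], [0.2486, -0.6789, 0.6909]]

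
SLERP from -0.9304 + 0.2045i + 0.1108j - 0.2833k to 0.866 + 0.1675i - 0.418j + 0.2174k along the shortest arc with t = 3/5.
-0.9189 - 0.0185i + 0.3034j - 0.2513k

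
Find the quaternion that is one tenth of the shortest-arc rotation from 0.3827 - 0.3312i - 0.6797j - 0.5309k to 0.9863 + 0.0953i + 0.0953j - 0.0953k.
0.4918 - 0.3019i - 0.6327j - 0.5163k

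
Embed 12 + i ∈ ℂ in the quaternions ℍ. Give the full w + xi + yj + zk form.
12 + i + 0j + 0k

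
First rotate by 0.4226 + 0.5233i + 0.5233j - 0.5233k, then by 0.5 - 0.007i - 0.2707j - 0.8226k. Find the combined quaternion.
-0.0738 + 0.8308i - 0.2869j - 0.4713k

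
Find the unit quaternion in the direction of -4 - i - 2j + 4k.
-0.6576 - 0.1644i - 0.3288j + 0.6576k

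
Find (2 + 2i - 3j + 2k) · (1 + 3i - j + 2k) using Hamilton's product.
-11 + 4i - 3j + 13k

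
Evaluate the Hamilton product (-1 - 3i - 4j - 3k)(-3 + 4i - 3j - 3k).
-6 + 8i - 6j + 37k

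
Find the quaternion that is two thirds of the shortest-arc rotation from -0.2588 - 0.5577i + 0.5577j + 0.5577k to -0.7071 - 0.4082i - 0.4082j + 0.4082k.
-0.6431 - 0.5384i - 0.0818j + 0.5384k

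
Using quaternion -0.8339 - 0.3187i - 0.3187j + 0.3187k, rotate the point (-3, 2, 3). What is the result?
(0.673, -0.031, 4.642)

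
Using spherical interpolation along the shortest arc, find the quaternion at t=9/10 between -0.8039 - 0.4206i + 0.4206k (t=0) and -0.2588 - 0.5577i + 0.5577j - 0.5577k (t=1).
-0.3605 - 0.5948i + 0.5364j - 0.4781k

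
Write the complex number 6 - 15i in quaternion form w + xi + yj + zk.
6 - 15i + 0j + 0k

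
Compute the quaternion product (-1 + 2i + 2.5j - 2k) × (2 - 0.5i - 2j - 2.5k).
-1 - 5.75i + 13j - 4.25k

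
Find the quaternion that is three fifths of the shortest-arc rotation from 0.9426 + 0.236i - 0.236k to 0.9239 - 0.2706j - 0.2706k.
0.9464 + 0.0962i - 0.1647j - 0.2608k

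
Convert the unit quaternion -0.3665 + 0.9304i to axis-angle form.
axis = (1, 0, 0), θ = 223°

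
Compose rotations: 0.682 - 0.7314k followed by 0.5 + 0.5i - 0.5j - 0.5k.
-0.0247 + 0.7067i + 0.0247j - 0.7067k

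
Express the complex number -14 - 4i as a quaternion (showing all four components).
-14 - 4i + 0j + 0k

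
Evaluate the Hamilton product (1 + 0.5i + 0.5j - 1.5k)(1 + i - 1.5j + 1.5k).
3.5 - 3.25j - 1.25k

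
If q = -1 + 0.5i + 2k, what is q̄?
-1 - 0.5i - 2k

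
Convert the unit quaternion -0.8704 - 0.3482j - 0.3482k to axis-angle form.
axis = (0, -√2/2, -√2/2), θ = 301°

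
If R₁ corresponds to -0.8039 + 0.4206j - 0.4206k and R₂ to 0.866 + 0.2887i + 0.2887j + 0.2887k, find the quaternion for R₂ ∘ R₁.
-0.6962 - 0.4749i + 0.2536j - 0.4749k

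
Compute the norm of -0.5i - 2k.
2.062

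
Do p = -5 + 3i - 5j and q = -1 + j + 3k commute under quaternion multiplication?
No: pq = 10 - 18i - 9j - 12k ≠ 10 + 12i + 9j - 18k = qp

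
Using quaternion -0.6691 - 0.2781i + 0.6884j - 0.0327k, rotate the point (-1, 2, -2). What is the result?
(0.903, 2.86, -0.08)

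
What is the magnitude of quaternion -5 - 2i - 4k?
√45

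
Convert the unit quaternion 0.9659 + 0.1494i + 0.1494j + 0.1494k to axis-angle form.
axis = (√3/3, √3/3, √3/3), θ = π/6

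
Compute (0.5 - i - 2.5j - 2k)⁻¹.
0.0435 + 0.087i + 0.2174j + 0.1739k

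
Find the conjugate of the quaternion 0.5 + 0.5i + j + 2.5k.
0.5 - 0.5i - j - 2.5k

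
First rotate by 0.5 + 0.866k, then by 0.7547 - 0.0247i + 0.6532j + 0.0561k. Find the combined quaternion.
0.3288 + 0.5533i + 0.348j + 0.6816k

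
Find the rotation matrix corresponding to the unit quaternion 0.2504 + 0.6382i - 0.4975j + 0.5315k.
[[-0.06, -0.9012, 0.4293], [-0.3688, -0.3796, -0.8485], [0.9276, -0.2092, -0.3096]]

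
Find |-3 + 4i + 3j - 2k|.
√38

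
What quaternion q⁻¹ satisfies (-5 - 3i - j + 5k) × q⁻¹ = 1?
-0.0833 + 0.05i + 0.0167j - 0.0833k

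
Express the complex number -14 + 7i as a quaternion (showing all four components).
-14 + 7i + 0j + 0k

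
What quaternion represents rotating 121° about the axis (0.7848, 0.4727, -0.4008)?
0.4924 + 0.6831i + 0.4114j - 0.3488k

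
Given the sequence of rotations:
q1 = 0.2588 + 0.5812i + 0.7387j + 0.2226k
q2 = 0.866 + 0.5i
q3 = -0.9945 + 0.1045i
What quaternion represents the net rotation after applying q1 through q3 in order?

q2 · q1 = -0.0665 + 0.6327i + 0.5284j + 0.5621k
q3 · q2 · q1 = -0.6362i - 0.5842j - 0.5038k
-0.6362i - 0.5842j - 0.5038k


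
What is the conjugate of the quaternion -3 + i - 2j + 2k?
-3 - i + 2j - 2k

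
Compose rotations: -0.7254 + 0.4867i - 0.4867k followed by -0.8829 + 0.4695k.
0.869 - 0.4297i + 0.2285j + 0.0891k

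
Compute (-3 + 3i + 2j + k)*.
-3 - 3i - 2j - k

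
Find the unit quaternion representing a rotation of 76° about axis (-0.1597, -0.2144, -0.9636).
0.788 - 0.0983i - 0.132j - 0.5933k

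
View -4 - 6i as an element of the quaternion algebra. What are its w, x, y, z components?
-4 - 6i + 0j + 0k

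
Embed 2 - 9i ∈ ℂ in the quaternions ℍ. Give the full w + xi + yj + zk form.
2 - 9i + 0j + 0k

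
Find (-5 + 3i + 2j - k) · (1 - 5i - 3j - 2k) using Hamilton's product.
14 + 21i + 28j + 10k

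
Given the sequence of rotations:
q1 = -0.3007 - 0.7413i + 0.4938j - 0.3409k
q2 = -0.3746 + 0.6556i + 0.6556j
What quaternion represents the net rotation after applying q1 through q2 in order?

q2 · q1 = 0.2749 - 0.1429i - 0.1586j + 0.9374k
0.2749 - 0.1429i - 0.1586j + 0.9374k


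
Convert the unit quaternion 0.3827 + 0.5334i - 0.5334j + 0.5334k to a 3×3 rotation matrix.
[[-0.1381, -0.9773, 0.1608], [-0.1608, -0.1381, -0.9773], [0.9773, -0.1608, -0.1381]]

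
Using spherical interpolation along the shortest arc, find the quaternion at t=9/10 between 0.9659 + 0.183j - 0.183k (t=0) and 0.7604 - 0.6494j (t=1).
0.8145 - 0.5797j - 0.021k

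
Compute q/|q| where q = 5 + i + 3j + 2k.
0.8006 + 0.1601i + 0.4804j + 0.3203k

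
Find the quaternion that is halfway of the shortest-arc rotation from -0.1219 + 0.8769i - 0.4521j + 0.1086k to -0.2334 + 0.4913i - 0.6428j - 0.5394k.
-0.1932 + 0.7439i - 0.5953j - 0.2342k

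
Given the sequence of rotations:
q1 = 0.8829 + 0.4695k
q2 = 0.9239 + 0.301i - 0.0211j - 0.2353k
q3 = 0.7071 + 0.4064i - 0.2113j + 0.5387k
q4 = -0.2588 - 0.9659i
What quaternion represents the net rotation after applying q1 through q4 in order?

q2 · q1 = 0.9262 + 0.2558i - 0.1599j + 0.226k
q3 · q2 · q1 = 0.3954 + 0.5957i - 0.2628j + 0.6478k
q4 · q3 · q2 · q1 = 0.4731 - 0.5361i + 0.6937j + 0.0862k
0.4731 - 0.5361i + 0.6937j + 0.0862k


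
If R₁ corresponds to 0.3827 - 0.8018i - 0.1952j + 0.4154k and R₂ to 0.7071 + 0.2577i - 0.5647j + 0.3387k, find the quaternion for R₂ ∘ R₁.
0.2263 - 0.6368i - 0.7328j - 0.0797k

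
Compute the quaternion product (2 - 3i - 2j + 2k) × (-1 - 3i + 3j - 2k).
-1 - 5i - 4j - 21k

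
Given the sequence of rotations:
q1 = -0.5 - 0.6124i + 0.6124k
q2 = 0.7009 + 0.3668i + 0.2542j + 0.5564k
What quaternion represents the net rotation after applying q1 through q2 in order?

q2 · q1 = -0.4666 - 0.457i - 0.6925j + 0.3067k
-0.4666 - 0.457i - 0.6925j + 0.3067k


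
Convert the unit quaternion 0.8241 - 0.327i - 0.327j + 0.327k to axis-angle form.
axis = (-√3/3, -√3/3, √3/3), θ = 69°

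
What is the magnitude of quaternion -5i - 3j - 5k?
√59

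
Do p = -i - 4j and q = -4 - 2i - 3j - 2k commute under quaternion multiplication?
No: pq = -14 + 12i + 14j - 5k ≠ -14 - 4i + 18j + 5k = qp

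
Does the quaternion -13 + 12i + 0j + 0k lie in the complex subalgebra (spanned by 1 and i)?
Yes. The quaternion -13 + 12i has j- and k-coefficients y = z = 0, so it lies in the complex subalgebra spanned by 1 and i.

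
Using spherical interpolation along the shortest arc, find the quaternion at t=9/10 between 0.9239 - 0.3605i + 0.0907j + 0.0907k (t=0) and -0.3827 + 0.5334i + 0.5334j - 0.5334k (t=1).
0.4654 - 0.539i - 0.4856j + 0.507k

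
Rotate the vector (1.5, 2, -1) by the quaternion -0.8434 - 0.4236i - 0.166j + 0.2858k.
(2.38, 1.253, -0.13)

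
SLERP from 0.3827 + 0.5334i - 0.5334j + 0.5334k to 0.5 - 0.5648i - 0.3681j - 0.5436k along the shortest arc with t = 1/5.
0.2093 + 0.6393i - 0.3823j + 0.6335k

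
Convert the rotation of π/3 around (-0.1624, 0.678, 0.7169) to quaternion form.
0.866 - 0.0812i + 0.339j + 0.3584k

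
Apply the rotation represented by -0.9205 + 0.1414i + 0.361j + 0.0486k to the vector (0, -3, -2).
(0.727, -3.457, -0.723)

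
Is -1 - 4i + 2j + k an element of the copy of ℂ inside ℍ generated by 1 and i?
No. The quaternion -1 - 4i + 2j + k has j-coefficient y = 2 and k-coefficient z = 1, not both zero, so it does not lie in the complex subalgebra spanned by 1 and i.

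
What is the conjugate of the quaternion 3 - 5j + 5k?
3 + 5j - 5k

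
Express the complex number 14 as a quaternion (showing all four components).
14 + 0i + 0j + 0k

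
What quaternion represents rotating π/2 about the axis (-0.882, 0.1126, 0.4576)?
0.7071 - 0.6237i + 0.0796j + 0.3236k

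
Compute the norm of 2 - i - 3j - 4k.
√30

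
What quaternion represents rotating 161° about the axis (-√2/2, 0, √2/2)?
0.165 - 0.6974i + 0.6974k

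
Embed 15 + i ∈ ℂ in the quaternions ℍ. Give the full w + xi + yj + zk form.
15 + i + 0j + 0k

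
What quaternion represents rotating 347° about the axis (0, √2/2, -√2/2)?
-0.9936 + 0.08j - 0.08k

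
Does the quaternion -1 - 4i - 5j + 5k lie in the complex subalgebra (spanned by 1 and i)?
No. The quaternion -1 - 4i - 5j + 5k has j-coefficient y = -5 and k-coefficient z = 5, not both zero, so it does not lie in the complex subalgebra spanned by 1 and i.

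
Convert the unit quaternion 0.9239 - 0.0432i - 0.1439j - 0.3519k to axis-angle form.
axis = (-0.1129, -0.3761, -0.9197), θ = π/4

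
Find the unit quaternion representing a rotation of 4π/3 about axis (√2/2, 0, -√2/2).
-0.5 + 0.6124i - 0.6124k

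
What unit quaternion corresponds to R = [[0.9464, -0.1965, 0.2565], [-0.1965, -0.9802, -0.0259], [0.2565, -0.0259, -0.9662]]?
0.9865i - 0.0996j + 0.13k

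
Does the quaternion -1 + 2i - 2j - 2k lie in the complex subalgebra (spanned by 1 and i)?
No. The quaternion -1 + 2i - 2j - 2k has j-coefficient y = -2 and k-coefficient z = -2, not both zero, so it does not lie in the complex subalgebra spanned by 1 and i.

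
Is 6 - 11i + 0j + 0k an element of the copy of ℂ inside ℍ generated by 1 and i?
Yes. The quaternion 6 - 11i has j- and k-coefficients y = z = 0, so it lies in the complex subalgebra spanned by 1 and i.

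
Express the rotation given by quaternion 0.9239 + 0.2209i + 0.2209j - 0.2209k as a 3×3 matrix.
[[0.8048, 0.5058, 0.3106], [-0.3106, 0.8048, -0.5058], [-0.5058, 0.3106, 0.8048]]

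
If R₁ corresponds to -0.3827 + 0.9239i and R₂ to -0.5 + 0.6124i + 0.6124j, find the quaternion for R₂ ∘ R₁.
-0.3744 - 0.6963i - 0.2344j - 0.5658k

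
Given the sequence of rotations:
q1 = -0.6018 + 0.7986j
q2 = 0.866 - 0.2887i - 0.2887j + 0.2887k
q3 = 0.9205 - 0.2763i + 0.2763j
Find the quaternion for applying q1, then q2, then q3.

q2 · q1 = -0.2906 - 0.0568i + 0.8653j - 0.4043k
q3 · q2 · q1 = -0.5223 - 0.0837i + 0.6045j - 0.5955k
-0.5223 - 0.0837i + 0.6045j - 0.5955k


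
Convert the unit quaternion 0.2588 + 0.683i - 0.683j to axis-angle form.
axis = (√2/2, -√2/2, 0), θ = 5π/6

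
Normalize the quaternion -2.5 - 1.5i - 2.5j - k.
-0.6299 - 0.378i - 0.6299j - 0.252k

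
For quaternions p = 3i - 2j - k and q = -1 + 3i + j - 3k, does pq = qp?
No: pq = -10 + 4i + 8j + 10k ≠ -10 - 10i - 4j - 8k = qp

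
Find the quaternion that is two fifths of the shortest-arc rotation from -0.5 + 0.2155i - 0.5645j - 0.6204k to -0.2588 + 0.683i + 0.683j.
-0.243 - 0.2125i - 0.8158j - 0.4798k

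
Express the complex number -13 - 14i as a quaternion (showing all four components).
-13 - 14i + 0j + 0k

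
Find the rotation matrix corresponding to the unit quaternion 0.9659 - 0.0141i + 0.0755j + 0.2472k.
[[0.8664, -0.4797, 0.1389], [0.4754, 0.8774, 0.0646], [-0.1528, 0.0101, 0.9882]]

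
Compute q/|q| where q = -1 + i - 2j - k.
-0.378 + 0.378i - 0.7559j - 0.378k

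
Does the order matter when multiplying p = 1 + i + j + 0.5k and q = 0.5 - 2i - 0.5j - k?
Yes: pq = 3.5 - 2.25i + 0.75k ≠ 3.5 - 0.75i - 2.25k = qp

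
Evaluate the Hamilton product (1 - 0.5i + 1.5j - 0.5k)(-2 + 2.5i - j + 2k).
1.75 + 6i - 4.25j - 0.25k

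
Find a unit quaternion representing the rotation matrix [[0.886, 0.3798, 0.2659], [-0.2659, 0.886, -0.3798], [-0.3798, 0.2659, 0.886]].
0.9563 + 0.1688i + 0.1688j - 0.1688k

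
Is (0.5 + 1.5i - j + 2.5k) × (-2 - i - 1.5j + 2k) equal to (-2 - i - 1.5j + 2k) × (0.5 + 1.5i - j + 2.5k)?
No: pq = -6 - 1.75i - 4.25j - 7.25k ≠ -6 - 5.25i + 6.75j - 0.75k = qp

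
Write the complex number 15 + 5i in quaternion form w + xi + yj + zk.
15 + 5i + 0j + 0k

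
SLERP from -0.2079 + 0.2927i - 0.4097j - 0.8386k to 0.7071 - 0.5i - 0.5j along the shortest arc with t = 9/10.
-0.7209 + 0.5314i + 0.4272j - 0.1243k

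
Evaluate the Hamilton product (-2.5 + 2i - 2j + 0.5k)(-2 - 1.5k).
5.75 - i + 7j + 2.75k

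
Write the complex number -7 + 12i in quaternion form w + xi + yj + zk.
-7 + 12i + 0j + 0k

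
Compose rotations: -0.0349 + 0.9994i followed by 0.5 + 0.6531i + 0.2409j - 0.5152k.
-0.6702 + 0.4769i - 0.5233j - 0.2228k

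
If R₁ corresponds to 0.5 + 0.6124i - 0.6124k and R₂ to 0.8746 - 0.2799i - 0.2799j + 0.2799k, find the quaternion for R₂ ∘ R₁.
0.7801 + 0.5671i - 0.1399j - 0.2242k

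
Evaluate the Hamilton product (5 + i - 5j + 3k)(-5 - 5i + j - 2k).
-9 - 23i + 17j - 49k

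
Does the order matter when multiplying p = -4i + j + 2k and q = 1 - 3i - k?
Yes: pq = -10 - 5i - 9j + 5k ≠ -10 - 3i + 11j - k = qp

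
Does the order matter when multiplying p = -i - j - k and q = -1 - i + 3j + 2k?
Yes: pq = 4 + 2i + 4j - 3k ≠ 4 - 2j + 5k = qp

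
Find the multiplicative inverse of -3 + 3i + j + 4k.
-0.0857 - 0.0857i - 0.0286j - 0.1143k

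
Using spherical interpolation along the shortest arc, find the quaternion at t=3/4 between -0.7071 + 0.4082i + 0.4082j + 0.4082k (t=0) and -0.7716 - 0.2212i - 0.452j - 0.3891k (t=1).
-0.9436 - 0.0513i - 0.2576j - 0.2014k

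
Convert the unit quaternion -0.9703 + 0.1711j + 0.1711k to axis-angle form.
axis = (0, √2/2, √2/2), θ = 332°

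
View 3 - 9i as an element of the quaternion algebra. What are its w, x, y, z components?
3 - 9i + 0j + 0k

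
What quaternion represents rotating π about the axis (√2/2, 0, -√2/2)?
0.7071i - 0.7071k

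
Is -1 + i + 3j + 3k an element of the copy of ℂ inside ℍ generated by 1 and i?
No. The quaternion -1 + i + 3j + 3k has j-coefficient y = 3 and k-coefficient z = 3, not both zero, so it does not lie in the complex subalgebra spanned by 1 and i.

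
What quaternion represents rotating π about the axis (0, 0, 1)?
k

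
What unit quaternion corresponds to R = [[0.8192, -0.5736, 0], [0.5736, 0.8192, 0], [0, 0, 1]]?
0.9537 + 0.3007k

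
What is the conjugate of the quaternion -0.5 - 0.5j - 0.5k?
-0.5 + 0.5j + 0.5k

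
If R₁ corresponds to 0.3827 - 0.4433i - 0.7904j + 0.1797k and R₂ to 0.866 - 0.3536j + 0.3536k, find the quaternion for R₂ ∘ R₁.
-0.0116 - 0.168i - 0.9766j + 0.1342k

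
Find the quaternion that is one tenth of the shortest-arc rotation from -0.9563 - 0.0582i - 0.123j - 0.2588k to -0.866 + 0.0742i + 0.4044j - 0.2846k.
-0.9606 - 0.0451i - 0.0692j - 0.2653k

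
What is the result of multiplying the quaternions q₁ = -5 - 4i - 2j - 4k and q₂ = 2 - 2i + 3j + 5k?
8 + 4i + 9j - 49k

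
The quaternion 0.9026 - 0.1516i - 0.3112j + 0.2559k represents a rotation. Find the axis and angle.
axis = (-0.3522, -0.7229, 0.5945), θ = 51°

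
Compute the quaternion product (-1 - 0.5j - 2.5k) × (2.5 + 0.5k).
-1.25 - 0.25i - 1.25j - 6.75k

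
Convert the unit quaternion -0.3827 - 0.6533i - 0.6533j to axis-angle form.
axis = (-√2/2, -√2/2, 0), θ = 5π/4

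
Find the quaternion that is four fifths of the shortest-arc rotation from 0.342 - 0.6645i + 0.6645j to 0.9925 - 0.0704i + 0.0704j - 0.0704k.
0.9459 - 0.2253i + 0.2253j - 0.0611k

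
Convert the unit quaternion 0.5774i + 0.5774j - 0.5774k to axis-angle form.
axis = (√3/3, √3/3, -√3/3), θ = π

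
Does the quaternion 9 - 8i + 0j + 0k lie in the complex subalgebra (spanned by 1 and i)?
Yes. The quaternion 9 - 8i has j- and k-coefficients y = z = 0, so it lies in the complex subalgebra spanned by 1 and i.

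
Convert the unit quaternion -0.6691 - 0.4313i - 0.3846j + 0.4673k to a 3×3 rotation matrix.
[[0.2674, 0.9571, 0.1116], [-0.2936, 0.1912, -0.9366], [-0.9178, 0.2177, 0.3321]]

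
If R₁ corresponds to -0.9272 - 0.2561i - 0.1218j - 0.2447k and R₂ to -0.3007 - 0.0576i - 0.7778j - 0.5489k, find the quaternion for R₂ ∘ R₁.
0.035 + 0.2539i + 0.8843j + 0.3903k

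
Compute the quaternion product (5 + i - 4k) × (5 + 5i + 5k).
40 + 30i - 25j + 5k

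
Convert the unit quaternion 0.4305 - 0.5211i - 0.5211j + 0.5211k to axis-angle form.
axis = (-√3/3, -√3/3, √3/3), θ = 129°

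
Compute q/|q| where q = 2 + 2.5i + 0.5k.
0.6172 + 0.7715i + 0.1543k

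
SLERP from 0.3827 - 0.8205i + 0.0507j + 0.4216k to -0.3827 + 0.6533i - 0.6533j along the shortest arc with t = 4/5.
0.4021 - 0.7233i + 0.5536j + 0.093k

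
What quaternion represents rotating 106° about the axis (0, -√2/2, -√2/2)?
0.6018 - 0.5647j - 0.5647k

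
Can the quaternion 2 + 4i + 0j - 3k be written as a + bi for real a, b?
No. The quaternion 2 + 4i - 3k has j-coefficient y = 0 and k-coefficient z = -3, not both zero, so it does not lie in the complex subalgebra spanned by 1 and i.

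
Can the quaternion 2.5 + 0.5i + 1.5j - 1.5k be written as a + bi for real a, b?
No. The quaternion 2.5 + 0.5i + 1.5j - 1.5k has j-coefficient y = 1.5 and k-coefficient z = -1.5, not both zero, so it does not lie in the complex subalgebra spanned by 1 and i.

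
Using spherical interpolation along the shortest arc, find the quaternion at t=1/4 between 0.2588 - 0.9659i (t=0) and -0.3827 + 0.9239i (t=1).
0.2903 - 0.9569i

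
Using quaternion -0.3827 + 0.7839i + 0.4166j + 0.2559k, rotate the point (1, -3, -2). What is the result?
(-2.19, -0.089, 3.033)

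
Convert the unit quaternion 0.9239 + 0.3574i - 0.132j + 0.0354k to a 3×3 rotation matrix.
[[0.9626, -0.1598, -0.2186], [-0.0289, 0.742, -0.6697], [0.2692, 0.6511, 0.7097]]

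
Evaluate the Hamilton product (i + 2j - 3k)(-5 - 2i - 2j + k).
9 - 9i - 5j + 17k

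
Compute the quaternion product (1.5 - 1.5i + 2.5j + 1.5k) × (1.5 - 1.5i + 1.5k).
-2.25 - 0.75i + 3.75j + 8.25k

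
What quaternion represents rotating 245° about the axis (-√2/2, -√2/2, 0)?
-0.5373 - 0.5964i - 0.5964j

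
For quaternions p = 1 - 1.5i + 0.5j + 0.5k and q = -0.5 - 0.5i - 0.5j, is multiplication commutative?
No: pq = -1 + 0.5i - j + 0.75k ≠ -1 - 0.5j - 1.25k = qp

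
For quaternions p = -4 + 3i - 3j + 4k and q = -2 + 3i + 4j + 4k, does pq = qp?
No: pq = -5 - 46i - 10j - 3k ≠ -5 + 10i - 10j - 45k = qp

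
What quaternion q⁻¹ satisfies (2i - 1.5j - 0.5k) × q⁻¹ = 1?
-0.3077i + 0.2308j + 0.0769k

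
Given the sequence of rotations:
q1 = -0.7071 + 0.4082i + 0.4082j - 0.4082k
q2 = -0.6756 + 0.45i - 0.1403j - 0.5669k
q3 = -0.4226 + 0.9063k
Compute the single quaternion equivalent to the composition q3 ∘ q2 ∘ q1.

q2 · q1 = 0.1199 - 0.3053i - 0.2243j + 0.9176k
q3 · q2 · q1 = -0.8823 + 0.3323i - 0.1819j - 0.2791k
-0.8823 + 0.3323i - 0.1819j - 0.2791k


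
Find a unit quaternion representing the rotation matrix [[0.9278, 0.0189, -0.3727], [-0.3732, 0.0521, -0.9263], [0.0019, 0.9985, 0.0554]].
0.7133 + 0.6746i - 0.1313j - 0.1374k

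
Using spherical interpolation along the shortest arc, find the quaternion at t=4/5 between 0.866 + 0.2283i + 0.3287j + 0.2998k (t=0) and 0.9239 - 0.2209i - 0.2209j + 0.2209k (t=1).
0.9531 - 0.1328i - 0.1109j + 0.2481k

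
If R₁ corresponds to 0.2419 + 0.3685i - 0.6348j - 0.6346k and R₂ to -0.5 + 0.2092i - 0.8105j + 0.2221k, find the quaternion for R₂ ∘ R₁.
-0.5716 + 0.5217i + 0.3359j + 0.5369k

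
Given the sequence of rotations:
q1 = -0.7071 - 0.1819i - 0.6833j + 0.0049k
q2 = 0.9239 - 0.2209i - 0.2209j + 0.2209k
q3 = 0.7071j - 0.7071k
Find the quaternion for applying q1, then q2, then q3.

q2 · q1 = -0.8455 + 0.138i - 0.5142j - 0.0409k
q3 · q2 · q1 = 0.3347 - 0.3925i - 0.6954j + 0.5003k
0.3347 - 0.3925i - 0.6954j + 0.5003k


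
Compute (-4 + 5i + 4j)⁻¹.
-0.0702 - 0.0877i - 0.0702j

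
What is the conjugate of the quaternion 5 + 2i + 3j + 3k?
5 - 2i - 3j - 3k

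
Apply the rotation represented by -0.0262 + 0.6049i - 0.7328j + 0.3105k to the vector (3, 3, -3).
(-4.653, -1.212, 1.969)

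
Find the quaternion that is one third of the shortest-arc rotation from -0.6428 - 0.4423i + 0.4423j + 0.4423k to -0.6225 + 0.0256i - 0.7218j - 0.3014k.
-0.2433 - 0.3864i + 0.7223j + 0.5195k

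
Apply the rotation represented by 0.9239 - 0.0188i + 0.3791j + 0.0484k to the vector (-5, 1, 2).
(-2.246, 0.762, 4.937)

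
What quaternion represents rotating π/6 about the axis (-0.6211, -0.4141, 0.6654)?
0.9659 - 0.1608i - 0.1072j + 0.1722k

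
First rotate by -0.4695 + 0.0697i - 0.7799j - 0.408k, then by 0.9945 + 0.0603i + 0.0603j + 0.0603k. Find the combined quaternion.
-0.3995 + 0.0634i - 0.7751j - 0.4853k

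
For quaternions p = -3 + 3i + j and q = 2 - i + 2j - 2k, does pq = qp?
No: pq = -5 + 7i + 2j + 13k ≠ -5 + 11i - 10j - k = qp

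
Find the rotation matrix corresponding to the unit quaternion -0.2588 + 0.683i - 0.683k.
[[0.067, -0.3535, -0.933], [0.3535, -0.866, 0.3535], [-0.933, -0.3535, 0.067]]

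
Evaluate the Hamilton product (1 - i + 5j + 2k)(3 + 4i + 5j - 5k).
-8 - 34i + 23j - 24k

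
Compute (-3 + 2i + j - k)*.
-3 - 2i - j + k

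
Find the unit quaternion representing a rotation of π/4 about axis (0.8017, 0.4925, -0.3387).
0.9239 + 0.3068i + 0.1885j - 0.1296k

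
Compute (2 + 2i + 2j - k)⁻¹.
0.1538 - 0.1538i - 0.1538j + 0.0769k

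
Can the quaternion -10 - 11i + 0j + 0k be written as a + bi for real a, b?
Yes. The quaternion -10 - 11i has j- and k-coefficients y = z = 0, so it lies in the complex subalgebra spanned by 1 and i.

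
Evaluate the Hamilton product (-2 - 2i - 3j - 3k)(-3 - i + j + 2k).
13 + 5i + 14j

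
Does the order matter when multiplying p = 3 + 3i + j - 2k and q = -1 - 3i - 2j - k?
Yes: pq = 6 - 17i + 2j - 4k ≠ 6 - 7i - 16j + 2k = qp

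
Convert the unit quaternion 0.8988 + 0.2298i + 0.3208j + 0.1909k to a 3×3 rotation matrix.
[[0.7213, -0.1957, 0.6644], [0.4906, 0.8215, -0.2906], [-0.4889, 0.5356, 0.6886]]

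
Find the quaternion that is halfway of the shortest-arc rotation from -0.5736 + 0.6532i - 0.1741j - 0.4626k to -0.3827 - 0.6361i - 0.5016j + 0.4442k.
-0.1178 + 0.7953i + 0.202j - 0.5593k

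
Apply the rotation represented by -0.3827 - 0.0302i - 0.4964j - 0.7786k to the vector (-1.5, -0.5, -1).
(0.914, -1.582, -0.404)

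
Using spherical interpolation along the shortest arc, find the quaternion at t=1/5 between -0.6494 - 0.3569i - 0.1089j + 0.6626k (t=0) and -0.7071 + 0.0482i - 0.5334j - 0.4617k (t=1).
-0.7859 - 0.3109i - 0.2466j + 0.4742k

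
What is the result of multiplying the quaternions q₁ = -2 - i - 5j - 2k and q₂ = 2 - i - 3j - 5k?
-30 + 19i - 7j + 4k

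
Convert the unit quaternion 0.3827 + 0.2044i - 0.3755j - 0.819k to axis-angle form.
axis = (0.2212, -0.4064, -0.8865), θ = 3π/4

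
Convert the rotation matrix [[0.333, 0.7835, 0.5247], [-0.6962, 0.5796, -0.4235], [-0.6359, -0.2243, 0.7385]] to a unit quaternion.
0.8141 + 0.0612i + 0.3564j - 0.4544k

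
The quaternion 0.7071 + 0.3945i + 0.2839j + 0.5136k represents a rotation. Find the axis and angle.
axis = (0.5579, 0.4015, 0.7263), θ = π/2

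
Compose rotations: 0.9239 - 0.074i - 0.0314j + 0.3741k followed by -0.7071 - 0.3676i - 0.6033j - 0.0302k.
-0.6881 - 0.5139i - 0.3954j - 0.3255k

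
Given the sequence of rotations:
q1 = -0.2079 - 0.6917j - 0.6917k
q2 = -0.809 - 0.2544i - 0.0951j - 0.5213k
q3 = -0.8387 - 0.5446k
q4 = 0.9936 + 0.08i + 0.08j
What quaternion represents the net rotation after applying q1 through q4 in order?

q2 · q1 = -0.2582 - 0.2419i + 0.4034j + 0.8439k
q3 · q2 · q1 = 0.6761 + 0.4226i - 0.2066j - 0.5672k
q4 · q3 · q2 · q1 = 0.6545 + 0.4286i - 0.1058j - 0.6139k
0.6545 + 0.4286i - 0.1058j - 0.6139k


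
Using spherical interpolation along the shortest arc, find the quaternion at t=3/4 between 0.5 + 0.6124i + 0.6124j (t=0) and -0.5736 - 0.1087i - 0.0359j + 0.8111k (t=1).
0.6383 + 0.2841i + 0.2231j - 0.6797k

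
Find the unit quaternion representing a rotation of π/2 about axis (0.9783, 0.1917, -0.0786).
0.7071 + 0.6918i + 0.1356j - 0.0556k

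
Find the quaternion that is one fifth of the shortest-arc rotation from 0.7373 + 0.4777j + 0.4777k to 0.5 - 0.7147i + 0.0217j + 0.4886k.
0.7362 - 0.1639i + 0.4077j + 0.5147k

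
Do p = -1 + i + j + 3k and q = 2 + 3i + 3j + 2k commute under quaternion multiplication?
No: pq = -14 - 8i + 6j + 4k ≠ -14 + 6i - 8j + 4k = qp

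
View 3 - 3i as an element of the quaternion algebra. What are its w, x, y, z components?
3 - 3i + 0j + 0k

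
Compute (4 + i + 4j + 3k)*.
4 - i - 4j - 3k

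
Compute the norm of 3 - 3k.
√18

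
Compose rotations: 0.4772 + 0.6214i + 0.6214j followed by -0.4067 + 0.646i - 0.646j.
-0.1941 + 0.0555i - 0.561j + 0.8028k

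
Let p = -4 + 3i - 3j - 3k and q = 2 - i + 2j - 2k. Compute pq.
-5 + 22i - 5j + 5k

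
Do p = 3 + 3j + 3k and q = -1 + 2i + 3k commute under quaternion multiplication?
No: pq = -12 + 15i + 3j ≠ -12 - 3i - 9j + 12k = qp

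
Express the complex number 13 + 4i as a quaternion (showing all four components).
13 + 4i + 0j + 0k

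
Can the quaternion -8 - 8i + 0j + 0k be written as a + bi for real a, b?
Yes. The quaternion -8 - 8i has j- and k-coefficients y = z = 0, so it lies in the complex subalgebra spanned by 1 and i.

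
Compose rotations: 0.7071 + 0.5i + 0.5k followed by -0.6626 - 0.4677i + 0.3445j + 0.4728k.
-0.4711 - 0.4898i + 0.7138j - 0.1692k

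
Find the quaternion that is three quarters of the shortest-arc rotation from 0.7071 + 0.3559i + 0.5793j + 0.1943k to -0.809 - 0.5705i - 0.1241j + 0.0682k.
0.809 + 0.5328i + 0.2484j - 0.0012k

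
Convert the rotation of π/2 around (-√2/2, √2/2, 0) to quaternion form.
0.7071 - 0.5i + 0.5j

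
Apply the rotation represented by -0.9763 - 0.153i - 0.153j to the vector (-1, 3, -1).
(-1.111, 3.111, 0.289)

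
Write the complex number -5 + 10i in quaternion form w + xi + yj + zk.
-5 + 10i + 0j + 0k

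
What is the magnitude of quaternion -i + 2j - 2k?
3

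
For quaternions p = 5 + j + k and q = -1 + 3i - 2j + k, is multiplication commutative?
No: pq = -4 + 18i - 8j + k ≠ -4 + 12i - 14j + 7k = qp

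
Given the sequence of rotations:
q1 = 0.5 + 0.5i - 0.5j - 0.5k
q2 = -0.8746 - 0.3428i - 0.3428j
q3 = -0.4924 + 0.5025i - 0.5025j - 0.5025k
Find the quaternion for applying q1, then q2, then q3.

q2 · q1 = -0.4373 - 0.4373i + 0.0945j + 0.7801k
q3 · q2 · q1 = 0.8746 - 0.3489i + 0.001j - 0.3366k
0.8746 - 0.3489i + 0.001j - 0.3366k


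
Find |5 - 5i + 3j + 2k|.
√63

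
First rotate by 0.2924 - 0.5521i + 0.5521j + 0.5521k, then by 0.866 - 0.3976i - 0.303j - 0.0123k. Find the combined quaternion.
0.2078 - 0.7549i + 0.6158j + 0.0877k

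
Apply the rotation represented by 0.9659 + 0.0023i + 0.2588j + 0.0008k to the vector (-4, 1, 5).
(-0.965, 0.969, 6.335)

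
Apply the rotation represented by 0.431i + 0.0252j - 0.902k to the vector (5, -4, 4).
(-6.339, 3.922, -1.197)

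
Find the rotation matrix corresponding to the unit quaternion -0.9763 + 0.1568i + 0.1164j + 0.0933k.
[[0.9555, 0.2187, -0.198], [-0.1457, 0.9334, 0.3279], [0.2565, -0.2844, 0.9237]]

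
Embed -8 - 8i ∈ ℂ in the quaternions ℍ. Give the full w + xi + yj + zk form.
-8 - 8i + 0j + 0k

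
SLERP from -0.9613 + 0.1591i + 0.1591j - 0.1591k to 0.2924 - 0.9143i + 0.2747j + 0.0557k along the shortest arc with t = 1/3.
-0.8546 + 0.4987i + 0.0081j - 0.1445k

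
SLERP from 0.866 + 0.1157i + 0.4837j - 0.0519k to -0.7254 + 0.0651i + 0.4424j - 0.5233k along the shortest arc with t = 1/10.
0.9105 + 0.101i + 0.4006j + 0.0176k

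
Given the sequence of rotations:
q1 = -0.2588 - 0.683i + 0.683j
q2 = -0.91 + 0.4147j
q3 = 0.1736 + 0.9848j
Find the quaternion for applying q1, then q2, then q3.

q2 · q1 = -0.0477 + 0.6215i - 0.7289j + 0.2832k
q3 · q2 · q1 = 0.7095 + 0.3868i - 0.1735j - 0.5629k
0.7095 + 0.3868i - 0.1735j - 0.5629k


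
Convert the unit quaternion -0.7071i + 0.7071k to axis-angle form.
axis = (-√2/2, 0, √2/2), θ = π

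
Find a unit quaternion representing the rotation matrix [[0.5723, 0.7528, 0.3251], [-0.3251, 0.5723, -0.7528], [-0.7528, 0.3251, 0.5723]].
0.8242 + 0.327i + 0.327j - 0.327k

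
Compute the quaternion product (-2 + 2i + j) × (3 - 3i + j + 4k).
-1 + 16i - 7j - 3k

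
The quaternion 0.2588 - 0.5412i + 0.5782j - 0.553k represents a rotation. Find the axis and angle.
axis = (-0.5603, 0.5986, -0.5725), θ = 5π/6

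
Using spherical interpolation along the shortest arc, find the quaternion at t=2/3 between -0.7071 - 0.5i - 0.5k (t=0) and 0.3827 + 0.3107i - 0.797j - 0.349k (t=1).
-0.6146 - 0.4665i + 0.6335j + 0.0579k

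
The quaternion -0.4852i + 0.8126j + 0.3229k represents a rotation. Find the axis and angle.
axis = (-0.4852, 0.8126, 0.3229), θ = π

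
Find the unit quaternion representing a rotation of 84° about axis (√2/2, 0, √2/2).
0.7431 + 0.4731i + 0.4731k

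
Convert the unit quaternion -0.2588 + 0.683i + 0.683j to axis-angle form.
axis = (√2/2, √2/2, 0), θ = 7π/6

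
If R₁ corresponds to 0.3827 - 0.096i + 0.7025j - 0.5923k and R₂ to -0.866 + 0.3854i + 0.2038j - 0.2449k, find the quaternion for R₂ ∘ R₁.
-0.5826 + 0.282i - 0.2786j + 0.7095k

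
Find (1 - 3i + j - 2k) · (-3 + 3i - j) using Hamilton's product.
7 + 10i - 10j + 6k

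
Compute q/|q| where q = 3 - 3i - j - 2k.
0.6255 - 0.6255i - 0.2085j - 0.417k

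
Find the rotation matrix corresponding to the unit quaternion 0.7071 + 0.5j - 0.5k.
[[0, 0.7071, 0.7071], [-0.7071, 0.5, -0.5], [-0.7071, -0.5, 0.5]]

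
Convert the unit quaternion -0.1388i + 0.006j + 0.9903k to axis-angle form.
axis = (-0.1388, 0.006, 0.9903), θ = π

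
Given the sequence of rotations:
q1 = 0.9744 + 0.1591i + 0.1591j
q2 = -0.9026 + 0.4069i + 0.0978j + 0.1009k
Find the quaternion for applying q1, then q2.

q2 · q1 = -0.9598 + 0.2368i - 0.0323j + 0.1475k
-0.9598 + 0.2368i - 0.0323j + 0.1475k


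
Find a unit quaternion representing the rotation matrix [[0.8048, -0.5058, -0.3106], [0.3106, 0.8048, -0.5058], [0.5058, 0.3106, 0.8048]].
0.9239 + 0.2209i - 0.2209j + 0.2209k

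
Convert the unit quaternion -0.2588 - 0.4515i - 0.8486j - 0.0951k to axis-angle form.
axis = (-0.4674, -0.8785, -0.0985), θ = 7π/6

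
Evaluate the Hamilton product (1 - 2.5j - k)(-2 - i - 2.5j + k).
-7.25 - 6i + 3.5j + 0.5k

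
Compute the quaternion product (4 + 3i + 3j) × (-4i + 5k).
12 - i - 15j + 32k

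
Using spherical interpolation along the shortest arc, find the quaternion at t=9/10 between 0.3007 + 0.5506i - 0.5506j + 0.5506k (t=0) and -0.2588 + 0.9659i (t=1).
-0.2057 + 0.9739i - 0.0678j + 0.0678k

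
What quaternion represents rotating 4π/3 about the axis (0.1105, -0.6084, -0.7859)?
-0.5 + 0.0957i - 0.5269j - 0.6806k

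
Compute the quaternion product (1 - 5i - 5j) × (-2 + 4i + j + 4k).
23 - 6i + 31j + 19k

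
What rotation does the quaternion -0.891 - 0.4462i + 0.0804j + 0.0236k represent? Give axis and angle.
axis = (-0.9828, 0.1771, 0.052), θ = 306°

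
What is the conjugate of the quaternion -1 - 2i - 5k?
-1 + 2i + 5k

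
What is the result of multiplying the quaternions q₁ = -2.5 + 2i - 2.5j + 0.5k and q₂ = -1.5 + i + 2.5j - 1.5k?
8.75 - 3i + j + 10.5k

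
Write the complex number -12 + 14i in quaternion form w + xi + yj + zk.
-12 + 14i + 0j + 0k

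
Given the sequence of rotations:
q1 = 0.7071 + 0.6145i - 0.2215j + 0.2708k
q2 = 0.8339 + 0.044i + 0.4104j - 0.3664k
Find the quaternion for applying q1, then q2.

q2 · q1 = 0.7527 + 0.5735i - 0.1316j - 0.2952k
0.7527 + 0.5735i - 0.1316j - 0.2952k


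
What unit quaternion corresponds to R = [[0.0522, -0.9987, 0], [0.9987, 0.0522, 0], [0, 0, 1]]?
0.7253 + 0.6884k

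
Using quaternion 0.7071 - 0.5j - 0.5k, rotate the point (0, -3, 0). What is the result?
(-2.121, -1.5, -1.5)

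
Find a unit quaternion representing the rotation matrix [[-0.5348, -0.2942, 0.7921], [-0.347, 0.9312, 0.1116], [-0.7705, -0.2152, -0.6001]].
0.4462 - 0.1831i + 0.8755j - 0.0296k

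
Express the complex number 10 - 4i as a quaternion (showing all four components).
10 - 4i + 0j + 0k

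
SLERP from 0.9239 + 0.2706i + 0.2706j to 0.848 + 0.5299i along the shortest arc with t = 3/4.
0.8794 + 0.471i + 0.0692j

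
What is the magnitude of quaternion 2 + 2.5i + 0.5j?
3.24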